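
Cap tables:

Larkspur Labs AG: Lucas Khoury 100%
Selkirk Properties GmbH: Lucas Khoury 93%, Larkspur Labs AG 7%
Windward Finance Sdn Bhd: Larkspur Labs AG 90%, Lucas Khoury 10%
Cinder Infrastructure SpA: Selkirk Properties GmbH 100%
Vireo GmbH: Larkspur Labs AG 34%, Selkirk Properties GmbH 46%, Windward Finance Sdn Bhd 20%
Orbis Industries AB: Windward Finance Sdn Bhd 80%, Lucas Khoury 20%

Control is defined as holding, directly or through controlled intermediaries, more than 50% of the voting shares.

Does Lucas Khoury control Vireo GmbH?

Lucas holds 100% of Larkspur, so Lucas controls Larkspur.
Lucas and Larkspur together hold 93% + 7% = 100% of Selkirk, so Lucas controls Selkirk.
Larkspur and Lucas together hold 90% + 10% = 100% of Windward, so Lucas controls Windward.
Larkspur and Selkirk and Windward together hold 34% + 46% + 20% = 100% of Vireo, so Lucas controls Vireo.

Yes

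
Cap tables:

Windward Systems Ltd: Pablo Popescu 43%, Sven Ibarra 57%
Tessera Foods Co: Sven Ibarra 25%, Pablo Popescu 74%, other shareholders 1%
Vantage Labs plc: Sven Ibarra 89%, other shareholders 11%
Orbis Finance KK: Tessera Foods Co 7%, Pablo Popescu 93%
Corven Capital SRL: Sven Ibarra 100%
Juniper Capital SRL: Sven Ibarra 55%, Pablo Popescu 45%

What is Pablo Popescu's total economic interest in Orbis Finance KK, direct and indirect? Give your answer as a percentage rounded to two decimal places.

Pablo reaches Orbis along 2 paths.
Via Tessera: 74% × 7% = 5.18%.
Direct stake: 93% = 93%.
Total: 5.18% + 93% = 98.18%.

98.18%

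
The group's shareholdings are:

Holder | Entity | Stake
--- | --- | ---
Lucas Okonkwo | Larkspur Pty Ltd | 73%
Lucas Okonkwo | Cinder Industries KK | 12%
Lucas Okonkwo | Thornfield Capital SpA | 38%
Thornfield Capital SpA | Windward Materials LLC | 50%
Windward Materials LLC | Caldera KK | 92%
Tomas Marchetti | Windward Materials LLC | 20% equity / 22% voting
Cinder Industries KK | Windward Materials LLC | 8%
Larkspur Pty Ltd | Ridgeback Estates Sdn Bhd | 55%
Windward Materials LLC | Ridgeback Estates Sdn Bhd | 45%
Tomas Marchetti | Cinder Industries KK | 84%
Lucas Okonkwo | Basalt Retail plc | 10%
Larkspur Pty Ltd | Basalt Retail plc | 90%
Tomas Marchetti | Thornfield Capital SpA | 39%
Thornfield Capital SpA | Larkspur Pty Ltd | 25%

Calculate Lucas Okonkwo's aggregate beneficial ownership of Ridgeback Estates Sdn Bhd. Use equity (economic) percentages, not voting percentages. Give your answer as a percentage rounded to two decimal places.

Lucas reaches Ridgeback along 4 paths.
Via Cinder → Windward: 12% × 8% × 45% = 0.432%.
Via Thornfield → Windward: 38% × 50% × 45% = 8.55%.
Via Thornfield → Larkspur: 38% × 25% × 55% = 5.225%.
Via Larkspur: 73% × 55% = 40.15%.
Total: 0.432% + 8.55% + 5.225% + 40.15% = 54.357%.
Rounded: 54.36%.

54.36%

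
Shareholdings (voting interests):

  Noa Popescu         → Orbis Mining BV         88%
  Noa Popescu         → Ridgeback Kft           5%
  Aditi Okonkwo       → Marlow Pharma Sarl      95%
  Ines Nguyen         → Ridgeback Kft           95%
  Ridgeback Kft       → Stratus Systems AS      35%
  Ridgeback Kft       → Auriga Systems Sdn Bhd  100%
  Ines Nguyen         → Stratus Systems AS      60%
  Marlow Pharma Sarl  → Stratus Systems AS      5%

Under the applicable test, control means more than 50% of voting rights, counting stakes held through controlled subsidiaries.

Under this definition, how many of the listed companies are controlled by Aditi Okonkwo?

Aditi holds 95% of Marlow, so Aditi controls Marlow.
No other company's threshold is met.
Aditi controls 1 company.

1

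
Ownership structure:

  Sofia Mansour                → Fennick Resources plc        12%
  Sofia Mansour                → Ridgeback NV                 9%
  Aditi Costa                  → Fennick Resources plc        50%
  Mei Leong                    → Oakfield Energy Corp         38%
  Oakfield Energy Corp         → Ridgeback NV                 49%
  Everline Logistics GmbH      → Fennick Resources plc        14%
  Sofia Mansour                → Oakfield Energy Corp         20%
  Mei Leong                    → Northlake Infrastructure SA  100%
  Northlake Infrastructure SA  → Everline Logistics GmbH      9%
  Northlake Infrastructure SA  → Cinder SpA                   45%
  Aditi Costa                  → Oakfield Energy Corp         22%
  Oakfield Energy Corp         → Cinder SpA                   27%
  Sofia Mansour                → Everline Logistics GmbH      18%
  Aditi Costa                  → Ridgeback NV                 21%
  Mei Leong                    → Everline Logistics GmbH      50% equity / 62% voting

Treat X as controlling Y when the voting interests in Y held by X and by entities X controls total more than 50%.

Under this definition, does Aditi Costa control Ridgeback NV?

Aditi's largest direct stake is 50% in Fennick, which does not meet the threshold, so Aditi controls no company.
In Ridgeback, Aditi's side holds only 21%, not > 50%.
So Aditi does not control Ridgeback.

No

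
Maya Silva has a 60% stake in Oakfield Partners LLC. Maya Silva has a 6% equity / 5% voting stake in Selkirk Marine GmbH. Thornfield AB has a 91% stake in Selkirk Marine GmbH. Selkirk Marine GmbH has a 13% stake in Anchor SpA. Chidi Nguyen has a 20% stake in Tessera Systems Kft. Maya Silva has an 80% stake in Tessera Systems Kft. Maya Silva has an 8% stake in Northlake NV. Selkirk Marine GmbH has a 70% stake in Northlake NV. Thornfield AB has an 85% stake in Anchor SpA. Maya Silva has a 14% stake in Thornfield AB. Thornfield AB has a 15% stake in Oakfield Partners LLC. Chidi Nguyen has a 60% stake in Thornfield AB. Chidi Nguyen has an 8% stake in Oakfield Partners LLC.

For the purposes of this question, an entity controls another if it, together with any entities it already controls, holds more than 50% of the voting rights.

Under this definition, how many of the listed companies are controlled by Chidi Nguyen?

4

Chidi holds 60% of Thornfield, so Chidi controls Thornfield.
Thornfield holds 91% of Selkirk, so Chidi controls Selkirk.
Selkirk and Thornfield together hold 13% + 85% = 98% of Anchor, so Chidi controls Anchor.
Selkirk holds 70% of Northlake, so Chidi controls Northlake.
No other company's threshold is met.
Chidi controls 4 companies.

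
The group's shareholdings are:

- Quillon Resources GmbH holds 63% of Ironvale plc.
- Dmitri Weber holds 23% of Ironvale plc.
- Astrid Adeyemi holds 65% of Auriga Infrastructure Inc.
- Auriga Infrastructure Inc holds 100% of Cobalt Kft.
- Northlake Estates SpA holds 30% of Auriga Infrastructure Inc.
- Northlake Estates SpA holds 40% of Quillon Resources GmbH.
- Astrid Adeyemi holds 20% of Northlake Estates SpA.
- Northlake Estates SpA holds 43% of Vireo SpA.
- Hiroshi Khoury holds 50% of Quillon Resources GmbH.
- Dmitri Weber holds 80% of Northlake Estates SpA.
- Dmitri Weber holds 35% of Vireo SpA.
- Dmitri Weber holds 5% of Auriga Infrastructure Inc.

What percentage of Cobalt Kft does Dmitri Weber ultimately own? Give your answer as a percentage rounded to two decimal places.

29.00%

Dmitri reaches Cobalt along 2 paths.
Via Auriga: 5% × 100% = 5%.
Via Northlake → Auriga: 80% × 30% × 100% = 24%.
Total: 5% + 24% = 29%.
Rounded: 29.00%.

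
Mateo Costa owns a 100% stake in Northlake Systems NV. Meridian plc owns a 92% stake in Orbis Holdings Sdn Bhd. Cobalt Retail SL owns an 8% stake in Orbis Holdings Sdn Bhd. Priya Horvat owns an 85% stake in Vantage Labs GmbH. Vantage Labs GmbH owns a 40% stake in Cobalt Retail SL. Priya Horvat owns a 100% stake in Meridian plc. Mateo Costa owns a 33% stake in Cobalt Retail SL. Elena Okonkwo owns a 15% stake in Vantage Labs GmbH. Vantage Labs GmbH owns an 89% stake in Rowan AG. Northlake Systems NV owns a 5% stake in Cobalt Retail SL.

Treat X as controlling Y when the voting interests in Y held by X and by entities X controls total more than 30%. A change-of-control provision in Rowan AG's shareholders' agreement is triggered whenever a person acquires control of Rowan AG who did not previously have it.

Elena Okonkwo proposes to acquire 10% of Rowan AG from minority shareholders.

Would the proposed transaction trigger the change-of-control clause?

No

The purchase changes only Elena's holdings, so Elena is the only person who could newly come to control Rowan.
Elena's largest direct stake is 15% in Vantage, which does not meet the threshold, so Elena controls no company.
Neither Elena nor any entity Elena controls holds any voting interest in Rowan.
So before the transaction, Elena does not control Rowan.
After the purchase, Elena holds 10% of Rowan directly.
After the transaction, Elena's side holds 10% of Rowan, not > 30%, so Elena still does not control Rowan.
No new person acquires control, so the clause is not triggered.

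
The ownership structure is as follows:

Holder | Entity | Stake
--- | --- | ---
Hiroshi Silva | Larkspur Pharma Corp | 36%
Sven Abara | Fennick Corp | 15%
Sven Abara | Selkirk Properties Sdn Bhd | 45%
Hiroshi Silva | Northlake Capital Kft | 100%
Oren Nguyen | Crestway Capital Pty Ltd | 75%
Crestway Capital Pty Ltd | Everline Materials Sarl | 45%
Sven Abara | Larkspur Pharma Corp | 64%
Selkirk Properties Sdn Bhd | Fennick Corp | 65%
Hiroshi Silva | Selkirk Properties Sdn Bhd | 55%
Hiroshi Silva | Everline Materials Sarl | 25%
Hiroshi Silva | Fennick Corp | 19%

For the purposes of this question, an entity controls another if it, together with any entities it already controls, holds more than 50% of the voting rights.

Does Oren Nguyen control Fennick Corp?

No

Oren holds 75% of Crestway, so Oren controls Crestway.
Neither Oren nor any entity Oren controls holds any voting interest in Fennick.
So Oren does not control Fennick.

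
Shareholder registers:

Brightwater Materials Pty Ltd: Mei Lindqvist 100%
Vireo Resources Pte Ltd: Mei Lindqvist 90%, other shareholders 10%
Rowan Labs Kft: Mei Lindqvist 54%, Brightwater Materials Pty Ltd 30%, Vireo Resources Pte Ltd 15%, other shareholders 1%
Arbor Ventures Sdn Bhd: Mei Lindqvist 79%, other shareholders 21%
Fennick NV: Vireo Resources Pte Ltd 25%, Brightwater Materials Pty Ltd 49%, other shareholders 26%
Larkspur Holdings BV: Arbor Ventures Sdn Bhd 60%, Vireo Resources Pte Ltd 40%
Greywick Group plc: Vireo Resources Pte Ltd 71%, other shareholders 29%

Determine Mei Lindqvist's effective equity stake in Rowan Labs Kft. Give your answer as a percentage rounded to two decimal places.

97.50%

Mei reaches Rowan along 3 paths.
Direct stake: 54% = 54%.
Via Brightwater: 100% × 30% = 30%.
Via Vireo: 90% × 15% = 13.5%.
Total: 54% + 30% + 13.5% = 97.5%.
Rounded: 97.50%.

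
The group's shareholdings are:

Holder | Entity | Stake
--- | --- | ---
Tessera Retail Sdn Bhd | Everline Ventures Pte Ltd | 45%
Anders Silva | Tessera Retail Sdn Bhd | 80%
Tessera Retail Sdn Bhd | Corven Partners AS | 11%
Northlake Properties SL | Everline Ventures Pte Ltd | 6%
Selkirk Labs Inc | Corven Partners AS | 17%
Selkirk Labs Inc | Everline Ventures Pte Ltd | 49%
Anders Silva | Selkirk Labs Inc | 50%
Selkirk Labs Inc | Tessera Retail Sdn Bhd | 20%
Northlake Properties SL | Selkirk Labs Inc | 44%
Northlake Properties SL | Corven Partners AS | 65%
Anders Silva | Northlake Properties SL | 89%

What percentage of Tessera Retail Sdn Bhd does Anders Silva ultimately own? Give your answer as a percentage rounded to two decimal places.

Anders reaches Tessera along 3 paths.
Direct stake: 80% = 80%.
Via Northlake → Selkirk: 89% × 44% × 20% = 7.832%.
Via Selkirk: 50% × 20% = 10%.
Total: 80% + 7.832% + 10% = 97.832%.
Rounded: 97.83%.

97.83%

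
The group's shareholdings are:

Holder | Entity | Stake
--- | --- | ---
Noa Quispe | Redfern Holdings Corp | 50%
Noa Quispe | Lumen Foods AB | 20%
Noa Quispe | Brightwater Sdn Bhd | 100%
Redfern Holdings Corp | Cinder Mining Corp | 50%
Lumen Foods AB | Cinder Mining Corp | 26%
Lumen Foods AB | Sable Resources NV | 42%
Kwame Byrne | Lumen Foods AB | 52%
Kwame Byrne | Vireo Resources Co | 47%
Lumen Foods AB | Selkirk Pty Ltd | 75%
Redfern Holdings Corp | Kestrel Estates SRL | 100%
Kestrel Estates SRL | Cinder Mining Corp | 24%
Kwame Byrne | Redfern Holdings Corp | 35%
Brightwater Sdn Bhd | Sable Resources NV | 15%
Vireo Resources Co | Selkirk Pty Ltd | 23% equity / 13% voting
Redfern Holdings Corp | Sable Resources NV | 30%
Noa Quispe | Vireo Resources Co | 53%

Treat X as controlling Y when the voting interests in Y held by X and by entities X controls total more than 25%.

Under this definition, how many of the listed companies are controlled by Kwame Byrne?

Kwame holds 35% of Redfern, so Kwame controls Redfern.
Kwame holds 47% of Vireo, so Kwame controls Vireo.
Redfern holds 100% of Kestrel, so Kwame controls Kestrel.
Kwame holds 52% of Lumen, so Kwame controls Lumen.
Lumen and Kestrel and Redfern together hold 26% + 24% + 50% = 100% of Cinder, so Kwame controls Cinder.
Redfern and Lumen together hold 30% + 42% = 72% of Sable, so Kwame controls Sable.
Vireo and Lumen together hold 13% + 75% = 88% of Selkirk, so Kwame controls Selkirk.
No other company's threshold is met.
Kwame controls 7 companies.

7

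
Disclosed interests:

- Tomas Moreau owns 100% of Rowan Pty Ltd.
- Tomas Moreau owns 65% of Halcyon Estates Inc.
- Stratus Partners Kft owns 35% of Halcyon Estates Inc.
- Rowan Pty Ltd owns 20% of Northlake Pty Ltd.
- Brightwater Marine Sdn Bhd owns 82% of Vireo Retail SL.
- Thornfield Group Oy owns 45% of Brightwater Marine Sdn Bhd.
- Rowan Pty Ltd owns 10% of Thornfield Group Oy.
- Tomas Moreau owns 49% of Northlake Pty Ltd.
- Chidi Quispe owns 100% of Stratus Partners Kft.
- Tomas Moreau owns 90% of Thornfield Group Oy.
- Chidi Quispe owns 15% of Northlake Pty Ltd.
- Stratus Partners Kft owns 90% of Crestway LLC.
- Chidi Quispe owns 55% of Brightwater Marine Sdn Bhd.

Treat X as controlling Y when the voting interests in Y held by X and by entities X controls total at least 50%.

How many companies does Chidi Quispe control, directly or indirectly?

4

Chidi holds 100% of Stratus, so Chidi controls Stratus.
Chidi holds 55% of Brightwater, so Chidi controls Brightwater.
Brightwater holds 82% of Vireo, so Chidi controls Vireo.
Stratus holds 90% of Crestway, so Chidi controls Crestway.
No other company's threshold is met.
Chidi controls 4 companies.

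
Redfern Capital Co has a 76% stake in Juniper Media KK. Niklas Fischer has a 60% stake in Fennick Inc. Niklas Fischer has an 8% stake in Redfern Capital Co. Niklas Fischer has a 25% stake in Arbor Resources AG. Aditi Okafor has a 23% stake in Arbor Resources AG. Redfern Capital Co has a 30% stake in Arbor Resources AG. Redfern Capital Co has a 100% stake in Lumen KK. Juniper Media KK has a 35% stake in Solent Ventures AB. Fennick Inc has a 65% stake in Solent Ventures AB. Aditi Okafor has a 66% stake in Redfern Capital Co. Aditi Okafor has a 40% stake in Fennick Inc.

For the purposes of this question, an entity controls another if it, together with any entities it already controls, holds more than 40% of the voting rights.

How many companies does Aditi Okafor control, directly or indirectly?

Aditi holds 66% of Redfern, so Aditi controls Redfern.
Aditi and Redfern together hold 23% + 30% = 53% of Arbor, so Aditi controls Arbor.
Redfern holds 76% of Juniper, so Aditi controls Juniper.
Redfern holds 100% of Lumen, so Aditi controls Lumen.
No other company's threshold is met.
Aditi controls 4 companies.

4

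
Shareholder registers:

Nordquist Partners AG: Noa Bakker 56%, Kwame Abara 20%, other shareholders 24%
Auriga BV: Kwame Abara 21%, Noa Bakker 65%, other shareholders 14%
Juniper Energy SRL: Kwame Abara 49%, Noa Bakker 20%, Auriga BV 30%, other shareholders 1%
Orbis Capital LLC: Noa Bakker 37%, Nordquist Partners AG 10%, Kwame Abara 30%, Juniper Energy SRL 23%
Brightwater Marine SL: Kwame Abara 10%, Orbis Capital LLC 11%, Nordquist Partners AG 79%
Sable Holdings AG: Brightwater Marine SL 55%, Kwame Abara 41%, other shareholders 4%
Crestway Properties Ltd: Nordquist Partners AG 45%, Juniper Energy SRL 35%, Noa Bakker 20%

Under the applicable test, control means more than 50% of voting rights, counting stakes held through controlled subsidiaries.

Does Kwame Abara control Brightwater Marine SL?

No

Kwame's largest direct stake is 49% in Juniper, which does not meet the threshold, so Kwame controls no company.
In Brightwater, Kwame's side holds only 10%, not > 50%.
So Kwame does not control Brightwater.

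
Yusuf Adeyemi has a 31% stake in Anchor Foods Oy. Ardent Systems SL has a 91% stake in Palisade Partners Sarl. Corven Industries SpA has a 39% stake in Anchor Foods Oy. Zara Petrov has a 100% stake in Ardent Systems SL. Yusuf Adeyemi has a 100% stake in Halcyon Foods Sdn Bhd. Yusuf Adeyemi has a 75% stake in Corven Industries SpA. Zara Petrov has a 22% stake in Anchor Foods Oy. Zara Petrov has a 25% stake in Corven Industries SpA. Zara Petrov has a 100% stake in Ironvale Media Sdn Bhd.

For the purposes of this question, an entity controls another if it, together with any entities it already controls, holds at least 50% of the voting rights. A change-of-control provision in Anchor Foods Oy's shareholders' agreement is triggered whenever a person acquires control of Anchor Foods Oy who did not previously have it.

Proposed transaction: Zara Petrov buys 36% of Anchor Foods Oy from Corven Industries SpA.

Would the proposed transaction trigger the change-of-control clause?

Yes

The purchase adds only to Zara's holdings (Corven's stake shrinks), so Zara is the only person who could newly come to control Anchor.
Zara holds 100% of Ironvale, so Zara controls Ironvale.
Zara holds 100% of Ardent, so Zara controls Ardent.
Ardent holds 91% of Palisade, so Zara controls Palisade.
In Anchor, Zara's side holds only 22%, not ≥ 50%.
So before the transaction, Zara does not control Anchor.
After the purchase, Zara's direct stake in Anchor rises to 22% + 36% = 58%, and Corven's stake falls to 3%.
Zara holds 58% of Anchor, so Zara controls Anchor.
Zara did not control Anchor before and does after, so the clause is triggered.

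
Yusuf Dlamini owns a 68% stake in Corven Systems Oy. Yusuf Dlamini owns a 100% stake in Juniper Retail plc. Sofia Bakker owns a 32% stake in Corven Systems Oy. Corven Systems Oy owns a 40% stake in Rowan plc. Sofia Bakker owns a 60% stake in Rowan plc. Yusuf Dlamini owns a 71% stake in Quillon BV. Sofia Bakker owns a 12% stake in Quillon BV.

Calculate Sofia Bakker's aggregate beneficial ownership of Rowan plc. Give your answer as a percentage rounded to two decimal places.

72.80%

Sofia reaches Rowan along 2 paths.
Direct stake: 60% = 60%.
Via Corven: 32% × 40% = 12.8%.
Total: 60% + 12.8% = 72.8%.
Rounded: 72.80%.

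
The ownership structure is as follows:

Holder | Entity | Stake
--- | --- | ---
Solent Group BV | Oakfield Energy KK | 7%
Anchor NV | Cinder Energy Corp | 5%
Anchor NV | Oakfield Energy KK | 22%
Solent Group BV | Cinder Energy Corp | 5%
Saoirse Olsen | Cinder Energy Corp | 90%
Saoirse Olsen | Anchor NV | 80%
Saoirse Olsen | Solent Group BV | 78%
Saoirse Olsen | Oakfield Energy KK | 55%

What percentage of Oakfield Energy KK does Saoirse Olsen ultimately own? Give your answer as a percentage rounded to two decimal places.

Saoirse reaches Oakfield along 3 paths.
Direct stake: 55% = 55%.
Via Anchor: 80% × 22% = 17.6%.
Via Solent: 78% × 7% = 5.46%.
Total: 55% + 17.6% + 5.46% = 78.06%.

78.06%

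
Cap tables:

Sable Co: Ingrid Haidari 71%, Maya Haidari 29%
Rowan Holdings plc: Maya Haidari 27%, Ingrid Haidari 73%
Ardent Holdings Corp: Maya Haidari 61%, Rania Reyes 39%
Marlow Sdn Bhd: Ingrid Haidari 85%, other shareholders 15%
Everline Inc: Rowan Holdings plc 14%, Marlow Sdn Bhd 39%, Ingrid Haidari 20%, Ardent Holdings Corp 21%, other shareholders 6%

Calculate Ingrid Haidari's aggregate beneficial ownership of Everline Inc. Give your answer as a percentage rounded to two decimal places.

Ingrid reaches Everline along 3 paths.
Via Rowan: 73% × 14% = 10.22%.
Via Marlow: 85% × 39% = 33.15%.
Direct stake: 20% = 20%.
Total: 10.22% + 33.15% + 20% = 63.37%.

63.37%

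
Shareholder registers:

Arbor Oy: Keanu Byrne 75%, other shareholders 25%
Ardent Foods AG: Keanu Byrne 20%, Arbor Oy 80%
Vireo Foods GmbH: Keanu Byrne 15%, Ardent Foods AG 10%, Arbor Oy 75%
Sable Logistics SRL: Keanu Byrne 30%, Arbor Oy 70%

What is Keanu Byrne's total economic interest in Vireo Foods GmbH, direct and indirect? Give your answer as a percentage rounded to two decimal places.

Keanu reaches Vireo along 4 paths.
Direct stake: 15% = 15%.
Via Ardent: 20% × 10% = 2%.
Via Arbor → Ardent: 75% × 80% × 10% = 6%.
Via Arbor: 75% × 75% = 56.25%.
Total: 15% + 2% + 6% + 56.25% = 79.25%.

79.25%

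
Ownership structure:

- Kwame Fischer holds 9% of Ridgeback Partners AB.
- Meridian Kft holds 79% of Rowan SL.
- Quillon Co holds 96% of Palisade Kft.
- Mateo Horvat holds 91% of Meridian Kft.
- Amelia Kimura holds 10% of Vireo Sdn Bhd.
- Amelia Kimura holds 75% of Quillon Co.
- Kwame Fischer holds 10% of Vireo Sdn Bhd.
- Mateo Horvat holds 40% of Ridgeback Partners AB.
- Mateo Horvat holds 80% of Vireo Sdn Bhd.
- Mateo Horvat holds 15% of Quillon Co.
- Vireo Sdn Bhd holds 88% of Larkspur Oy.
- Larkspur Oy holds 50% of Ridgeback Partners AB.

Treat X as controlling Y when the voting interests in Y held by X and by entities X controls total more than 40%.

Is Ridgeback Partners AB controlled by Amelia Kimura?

Amelia holds 75% of Quillon, so Amelia controls Quillon.
Quillon holds 96% of Palisade, so Amelia controls Palisade.
Neither Amelia nor any entity Amelia controls holds any voting interest in Ridgeback.
So Amelia does not control Ridgeback.

No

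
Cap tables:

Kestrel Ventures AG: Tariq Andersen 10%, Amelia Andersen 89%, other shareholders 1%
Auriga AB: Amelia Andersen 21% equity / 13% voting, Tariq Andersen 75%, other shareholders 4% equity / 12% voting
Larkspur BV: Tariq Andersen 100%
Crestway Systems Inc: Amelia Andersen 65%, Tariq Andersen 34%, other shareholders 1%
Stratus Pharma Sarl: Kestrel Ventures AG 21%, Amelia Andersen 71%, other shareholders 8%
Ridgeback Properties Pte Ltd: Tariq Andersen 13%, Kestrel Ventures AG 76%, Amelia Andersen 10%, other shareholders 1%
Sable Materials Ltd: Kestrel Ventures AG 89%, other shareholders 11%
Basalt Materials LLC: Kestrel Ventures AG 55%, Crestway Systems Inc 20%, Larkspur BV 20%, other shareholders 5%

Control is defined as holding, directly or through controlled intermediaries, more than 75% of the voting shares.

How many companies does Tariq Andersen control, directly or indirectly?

1

Tariq holds 100% of Larkspur, so Tariq controls Larkspur.
No other company's threshold is met.
Tariq controls 1 company.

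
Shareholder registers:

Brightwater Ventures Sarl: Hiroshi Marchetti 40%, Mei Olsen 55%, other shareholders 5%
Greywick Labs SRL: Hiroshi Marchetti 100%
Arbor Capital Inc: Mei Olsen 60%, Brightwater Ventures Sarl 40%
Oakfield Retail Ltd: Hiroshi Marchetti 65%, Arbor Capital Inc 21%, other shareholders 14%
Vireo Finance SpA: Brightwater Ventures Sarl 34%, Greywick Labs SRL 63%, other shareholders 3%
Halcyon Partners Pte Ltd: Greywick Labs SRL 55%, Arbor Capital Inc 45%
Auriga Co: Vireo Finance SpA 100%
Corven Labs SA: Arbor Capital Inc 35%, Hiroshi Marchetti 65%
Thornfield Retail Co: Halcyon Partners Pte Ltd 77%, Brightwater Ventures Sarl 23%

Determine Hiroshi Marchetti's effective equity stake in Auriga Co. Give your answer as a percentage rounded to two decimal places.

Hiroshi reaches Auriga along 2 paths.
Via Brightwater → Vireo: 40% × 34% × 100% = 13.6%.
Via Greywick → Vireo: 100% × 63% × 100% = 63%.
Total: 13.6% + 63% = 76.6%.
Rounded: 76.60%.

76.60%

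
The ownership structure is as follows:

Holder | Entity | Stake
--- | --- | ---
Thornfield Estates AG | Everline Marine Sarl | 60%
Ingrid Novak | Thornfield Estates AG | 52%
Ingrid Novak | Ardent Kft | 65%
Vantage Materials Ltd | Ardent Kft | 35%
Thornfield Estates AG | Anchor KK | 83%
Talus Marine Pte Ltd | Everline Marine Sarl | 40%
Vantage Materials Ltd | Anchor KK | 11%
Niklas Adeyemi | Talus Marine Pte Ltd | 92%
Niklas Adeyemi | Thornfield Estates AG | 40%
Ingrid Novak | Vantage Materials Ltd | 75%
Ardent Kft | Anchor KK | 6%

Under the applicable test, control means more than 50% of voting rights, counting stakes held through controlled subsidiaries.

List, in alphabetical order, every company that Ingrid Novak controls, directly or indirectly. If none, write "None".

Anchor KK, Ardent Kft, Everline Marine Sarl, Thornfield Estates AG, Vantage Materials Ltd

Ingrid holds 75% of Vantage, so Ingrid controls Vantage.
Ingrid holds 52% of Thornfield, so Ingrid controls Thornfield.
Ingrid and Vantage together hold 65% + 35% = 100% of Ardent, so Ingrid controls Ardent.
Thornfield holds 60% of Everline, so Ingrid controls Everline.
Ardent and Thornfield and Vantage together hold 6% + 83% + 11% = 100% of Anchor, so Ingrid controls Anchor.
No other company's threshold is met.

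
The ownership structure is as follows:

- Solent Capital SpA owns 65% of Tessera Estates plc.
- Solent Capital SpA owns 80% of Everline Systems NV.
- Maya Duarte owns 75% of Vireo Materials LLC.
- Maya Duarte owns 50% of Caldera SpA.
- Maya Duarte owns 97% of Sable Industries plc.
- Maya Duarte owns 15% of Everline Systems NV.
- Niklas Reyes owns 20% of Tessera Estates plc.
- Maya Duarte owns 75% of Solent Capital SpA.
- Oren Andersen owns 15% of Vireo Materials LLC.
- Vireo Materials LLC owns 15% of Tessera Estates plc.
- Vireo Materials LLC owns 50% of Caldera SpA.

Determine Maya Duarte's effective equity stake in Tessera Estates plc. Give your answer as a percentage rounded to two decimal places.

60.00%

Maya reaches Tessera along 2 paths.
Via Vireo: 75% × 15% = 11.25%.
Via Solent: 75% × 65% = 48.75%.
Total: 11.25% + 48.75% = 60%.
Rounded: 60.00%.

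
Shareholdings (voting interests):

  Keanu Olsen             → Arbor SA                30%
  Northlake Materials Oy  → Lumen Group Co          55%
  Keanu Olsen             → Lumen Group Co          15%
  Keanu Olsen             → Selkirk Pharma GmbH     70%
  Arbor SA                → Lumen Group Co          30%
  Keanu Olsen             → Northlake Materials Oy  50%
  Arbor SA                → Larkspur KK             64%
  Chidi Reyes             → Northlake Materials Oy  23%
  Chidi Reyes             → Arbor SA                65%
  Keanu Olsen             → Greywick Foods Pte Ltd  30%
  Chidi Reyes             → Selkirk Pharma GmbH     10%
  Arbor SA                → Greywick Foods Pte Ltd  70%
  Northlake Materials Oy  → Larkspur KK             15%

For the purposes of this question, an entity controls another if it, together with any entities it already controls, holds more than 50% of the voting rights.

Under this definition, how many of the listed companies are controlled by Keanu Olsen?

Keanu holds 70% of Selkirk, so Keanu controls Selkirk.
No other company's threshold is met.
Keanu controls 1 company.

1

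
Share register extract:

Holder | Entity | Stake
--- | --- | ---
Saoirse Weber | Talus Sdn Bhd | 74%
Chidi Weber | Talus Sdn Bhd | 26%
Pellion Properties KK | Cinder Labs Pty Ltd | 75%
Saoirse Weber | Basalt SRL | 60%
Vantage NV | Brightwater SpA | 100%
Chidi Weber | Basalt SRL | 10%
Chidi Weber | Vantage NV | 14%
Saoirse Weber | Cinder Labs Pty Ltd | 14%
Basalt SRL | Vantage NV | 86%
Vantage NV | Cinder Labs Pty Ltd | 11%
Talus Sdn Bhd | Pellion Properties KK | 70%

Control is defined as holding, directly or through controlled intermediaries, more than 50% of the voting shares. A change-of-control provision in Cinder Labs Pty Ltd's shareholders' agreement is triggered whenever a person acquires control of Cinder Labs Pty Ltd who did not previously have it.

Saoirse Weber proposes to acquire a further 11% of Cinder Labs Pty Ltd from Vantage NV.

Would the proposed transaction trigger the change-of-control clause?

The purchase adds only to Saoirse's holdings (Vantage's stake shrinks), so Saoirse is the only person who could newly come to control Cinder.
Saoirse holds 60% of Basalt, so Saoirse controls Basalt.
Basalt holds 86% of Vantage, so Saoirse controls Vantage.
Saoirse holds 74% of Talus, so Saoirse controls Talus.
Talus holds 70% of Pellion, so Saoirse controls Pellion.
Pellion and Vantage and Saoirse together hold 75% + 11% + 14% = 100% of Cinder, so Saoirse controls Cinder.
So Saoirse already controls Cinder before the transaction.
After the purchase, Saoirse's direct stake in Cinder rises to 14% + 11% = 25%, and Vantage's stake falls to 0%.
Saoirse controlled Cinder already, so this is not a new person acquiring control; every other person's position is unchanged or reduced.
No new person acquires control, so the clause is not triggered.

No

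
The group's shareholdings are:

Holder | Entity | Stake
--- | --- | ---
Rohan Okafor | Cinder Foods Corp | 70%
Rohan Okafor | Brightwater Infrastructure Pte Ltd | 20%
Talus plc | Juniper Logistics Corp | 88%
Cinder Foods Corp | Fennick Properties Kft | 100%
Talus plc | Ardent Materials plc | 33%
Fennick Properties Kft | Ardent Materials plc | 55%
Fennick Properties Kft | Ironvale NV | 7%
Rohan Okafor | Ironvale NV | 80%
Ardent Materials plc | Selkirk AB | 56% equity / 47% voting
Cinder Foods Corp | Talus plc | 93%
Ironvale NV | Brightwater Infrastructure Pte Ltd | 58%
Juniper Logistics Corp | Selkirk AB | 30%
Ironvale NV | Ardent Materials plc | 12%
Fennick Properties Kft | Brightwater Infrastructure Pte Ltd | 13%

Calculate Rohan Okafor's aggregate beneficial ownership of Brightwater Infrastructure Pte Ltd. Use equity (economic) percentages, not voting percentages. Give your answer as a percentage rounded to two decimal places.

Rohan reaches Brightwater along 4 paths.
Via Ironvale: 80% × 58% = 46.4%.
Via Cinder → Fennick → Ironvale: 70% × 100% × 7% × 58% = 2.842%.
Via Cinder → Fennick: 70% × 100% × 13% = 9.1%.
Direct stake: 20% = 20%.
Total: 46.4% + 2.842% + 9.1% + 20% = 78.342%.
Rounded: 78.34%.

78.34%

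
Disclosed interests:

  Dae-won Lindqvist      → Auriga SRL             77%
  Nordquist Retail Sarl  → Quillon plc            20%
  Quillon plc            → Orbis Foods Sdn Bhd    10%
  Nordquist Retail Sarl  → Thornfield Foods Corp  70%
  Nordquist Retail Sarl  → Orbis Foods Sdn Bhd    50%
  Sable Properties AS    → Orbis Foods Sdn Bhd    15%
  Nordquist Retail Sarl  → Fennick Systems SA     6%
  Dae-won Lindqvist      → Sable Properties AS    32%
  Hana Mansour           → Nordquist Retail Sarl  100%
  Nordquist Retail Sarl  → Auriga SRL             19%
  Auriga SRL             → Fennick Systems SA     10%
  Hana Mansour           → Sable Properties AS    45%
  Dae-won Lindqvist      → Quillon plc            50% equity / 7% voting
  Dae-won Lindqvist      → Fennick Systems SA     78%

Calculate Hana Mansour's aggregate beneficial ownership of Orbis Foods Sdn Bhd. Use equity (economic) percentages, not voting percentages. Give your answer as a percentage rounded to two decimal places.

58.75%

Hana reaches Orbis along 3 paths.
Via Sable: 45% × 15% = 6.75%.
Via Nordquist → Quillon: 100% × 20% × 10% = 2%.
Via Nordquist: 100% × 50% = 50%.
Total: 6.75% + 2% + 50% = 58.75%.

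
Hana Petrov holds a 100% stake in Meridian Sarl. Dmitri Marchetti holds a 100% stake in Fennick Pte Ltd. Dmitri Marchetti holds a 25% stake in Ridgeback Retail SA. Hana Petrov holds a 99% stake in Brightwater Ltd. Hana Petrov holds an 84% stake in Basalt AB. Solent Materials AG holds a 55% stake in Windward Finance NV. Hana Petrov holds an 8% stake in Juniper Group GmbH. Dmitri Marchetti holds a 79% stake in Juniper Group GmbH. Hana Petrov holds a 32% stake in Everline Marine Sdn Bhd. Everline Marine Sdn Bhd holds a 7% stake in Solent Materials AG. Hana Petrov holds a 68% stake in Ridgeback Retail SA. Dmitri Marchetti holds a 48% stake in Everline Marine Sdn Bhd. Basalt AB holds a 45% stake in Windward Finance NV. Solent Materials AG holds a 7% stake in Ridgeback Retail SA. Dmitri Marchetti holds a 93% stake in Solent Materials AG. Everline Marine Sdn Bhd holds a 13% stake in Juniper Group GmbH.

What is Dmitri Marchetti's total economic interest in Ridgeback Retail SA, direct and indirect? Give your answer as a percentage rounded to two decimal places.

Dmitri reaches Ridgeback along 3 paths.
Via Solent: 93% × 7% = 6.51%.
Via Everline → Solent: 48% × 7% × 7% = 0.2352%.
Direct stake: 25% = 25%.
Total: 6.51% + 0.2352% + 25% = 31.7452%.
Rounded: 31.75%.

31.75%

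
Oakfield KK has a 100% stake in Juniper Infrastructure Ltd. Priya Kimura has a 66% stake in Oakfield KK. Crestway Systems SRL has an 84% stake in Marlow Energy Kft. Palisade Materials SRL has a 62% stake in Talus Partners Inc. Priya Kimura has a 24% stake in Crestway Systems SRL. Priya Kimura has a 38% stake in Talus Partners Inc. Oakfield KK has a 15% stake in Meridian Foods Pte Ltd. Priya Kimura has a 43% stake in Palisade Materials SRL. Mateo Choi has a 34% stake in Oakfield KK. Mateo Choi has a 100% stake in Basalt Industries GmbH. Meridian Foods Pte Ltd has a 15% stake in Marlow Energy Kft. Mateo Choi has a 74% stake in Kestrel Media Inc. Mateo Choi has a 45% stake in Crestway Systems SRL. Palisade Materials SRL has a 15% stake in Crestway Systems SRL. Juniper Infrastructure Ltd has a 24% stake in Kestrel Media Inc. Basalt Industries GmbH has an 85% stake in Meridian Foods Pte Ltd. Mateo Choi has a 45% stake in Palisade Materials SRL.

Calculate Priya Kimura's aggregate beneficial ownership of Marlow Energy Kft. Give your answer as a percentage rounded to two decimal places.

27.06%

Priya reaches Marlow along 3 paths.
Via Crestway: 24% × 84% = 20.16%.
Via Palisade → Crestway: 43% × 15% × 84% = 5.418%.
Via Oakfield → Meridian: 66% × 15% × 15% = 1.485%.
Total: 20.16% + 5.418% + 1.485% = 27.063%.
Rounded: 27.06%.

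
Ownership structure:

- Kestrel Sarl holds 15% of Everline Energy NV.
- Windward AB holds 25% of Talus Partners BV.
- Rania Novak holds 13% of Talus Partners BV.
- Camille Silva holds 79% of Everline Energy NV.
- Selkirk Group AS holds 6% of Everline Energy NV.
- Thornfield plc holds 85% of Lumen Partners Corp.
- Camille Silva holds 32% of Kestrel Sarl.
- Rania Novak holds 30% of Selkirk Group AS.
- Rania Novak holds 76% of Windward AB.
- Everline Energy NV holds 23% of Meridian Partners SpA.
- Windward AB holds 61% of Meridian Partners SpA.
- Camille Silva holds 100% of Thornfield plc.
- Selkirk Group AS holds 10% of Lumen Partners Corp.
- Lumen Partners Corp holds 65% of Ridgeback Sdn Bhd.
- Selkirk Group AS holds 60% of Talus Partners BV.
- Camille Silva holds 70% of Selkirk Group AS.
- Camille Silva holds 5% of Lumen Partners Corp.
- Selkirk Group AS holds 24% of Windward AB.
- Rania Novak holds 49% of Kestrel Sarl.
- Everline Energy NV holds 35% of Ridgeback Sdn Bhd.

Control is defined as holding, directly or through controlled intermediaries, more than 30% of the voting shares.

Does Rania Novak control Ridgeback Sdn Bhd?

Rania holds 49% of Kestrel, so Rania controls Kestrel.
Rania holds 76% of Windward, so Rania controls Windward.
Windward holds 61% of Meridian, so Rania controls Meridian.
Rania and Windward together hold 13% + 25% = 38% of Talus, so Rania controls Talus.
Neither Rania nor any entity Rania controls holds any voting interest in Ridgeback.
So Rania does not control Ridgeback.

No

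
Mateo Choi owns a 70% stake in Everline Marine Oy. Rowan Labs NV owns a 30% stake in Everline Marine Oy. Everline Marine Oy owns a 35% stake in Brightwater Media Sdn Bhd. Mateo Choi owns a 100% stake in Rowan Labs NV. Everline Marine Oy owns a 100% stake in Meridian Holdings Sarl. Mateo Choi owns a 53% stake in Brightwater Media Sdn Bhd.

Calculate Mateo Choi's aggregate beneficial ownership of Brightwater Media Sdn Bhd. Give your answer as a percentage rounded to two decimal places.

Mateo reaches Brightwater along 3 paths.
Direct stake: 53% = 53%.
Via Everline: 70% × 35% = 24.5%.
Via Rowan → Everline: 100% × 30% × 35% = 10.5%.
Total: 53% + 24.5% + 10.5% = 88%.
Rounded: 88.00%.

88.00%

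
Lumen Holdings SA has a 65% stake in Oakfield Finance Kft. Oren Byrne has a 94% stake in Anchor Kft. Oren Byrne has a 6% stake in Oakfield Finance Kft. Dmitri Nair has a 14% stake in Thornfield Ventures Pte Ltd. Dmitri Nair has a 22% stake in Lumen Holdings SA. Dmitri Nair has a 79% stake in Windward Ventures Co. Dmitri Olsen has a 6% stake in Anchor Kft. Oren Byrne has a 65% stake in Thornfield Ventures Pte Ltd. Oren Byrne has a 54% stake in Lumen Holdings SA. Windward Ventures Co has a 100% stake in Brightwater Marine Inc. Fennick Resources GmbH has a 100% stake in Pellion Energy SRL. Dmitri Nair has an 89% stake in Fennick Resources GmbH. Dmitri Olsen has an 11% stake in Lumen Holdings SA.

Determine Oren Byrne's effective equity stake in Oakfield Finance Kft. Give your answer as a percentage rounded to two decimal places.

Oren reaches Oakfield along 2 paths.
Via Lumen: 54% × 65% = 35.1%.
Direct stake: 6% = 6%.
Total: 35.1% + 6% = 41.1%.
Rounded: 41.10%.

41.10%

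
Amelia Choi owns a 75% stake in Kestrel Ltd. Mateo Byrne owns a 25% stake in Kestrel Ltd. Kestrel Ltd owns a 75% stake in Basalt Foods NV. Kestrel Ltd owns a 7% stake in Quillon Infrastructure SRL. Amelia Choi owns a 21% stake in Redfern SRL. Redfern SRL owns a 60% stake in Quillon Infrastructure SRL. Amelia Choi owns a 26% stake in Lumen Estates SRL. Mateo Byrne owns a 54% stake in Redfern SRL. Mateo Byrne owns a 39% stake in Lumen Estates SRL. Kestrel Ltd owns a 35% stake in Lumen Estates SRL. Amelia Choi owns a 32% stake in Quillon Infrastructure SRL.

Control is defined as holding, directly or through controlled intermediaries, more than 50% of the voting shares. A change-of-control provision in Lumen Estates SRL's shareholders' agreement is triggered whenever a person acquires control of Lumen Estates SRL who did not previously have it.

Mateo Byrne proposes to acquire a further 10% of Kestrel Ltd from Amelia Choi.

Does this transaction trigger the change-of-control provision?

The purchase adds only to Mateo's holdings (Amelia's stake shrinks), so Mateo is the only person who could newly come to control Lumen.
Mateo holds 54% of Redfern, so Mateo controls Redfern.
Redfern holds 60% of Quillon, so Mateo controls Quillon.
In Lumen, Mateo's side holds only 39%, not > 50%.
So before the transaction, Mateo does not control Lumen.
After the purchase, Mateo's direct stake in Kestrel rises to 25% + 10% = 35%, and Amelia's stake falls to 65%.
Mateo's side now holds 35% of Kestrel, not > 50%, so Mateo still does not control Kestrel.
After the transaction, Mateo's side holds 39% of Lumen, not > 50%, so Mateo still does not control Lumen.
No new person acquires control, so the clause is not triggered.

No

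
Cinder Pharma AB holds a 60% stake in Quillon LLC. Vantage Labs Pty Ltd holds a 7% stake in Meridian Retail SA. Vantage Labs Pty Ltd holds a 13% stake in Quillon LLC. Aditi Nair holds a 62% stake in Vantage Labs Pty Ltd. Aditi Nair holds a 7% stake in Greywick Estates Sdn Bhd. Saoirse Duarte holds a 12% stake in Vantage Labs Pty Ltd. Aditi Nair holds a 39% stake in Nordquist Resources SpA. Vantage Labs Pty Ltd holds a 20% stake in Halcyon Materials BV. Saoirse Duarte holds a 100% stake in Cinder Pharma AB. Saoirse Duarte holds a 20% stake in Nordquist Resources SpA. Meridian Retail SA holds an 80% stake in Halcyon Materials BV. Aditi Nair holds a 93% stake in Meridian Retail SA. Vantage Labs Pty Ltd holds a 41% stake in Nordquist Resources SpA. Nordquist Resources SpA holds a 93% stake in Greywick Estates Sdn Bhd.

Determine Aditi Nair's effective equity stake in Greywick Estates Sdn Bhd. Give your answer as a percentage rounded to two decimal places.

Aditi reaches Greywick along 3 paths.
Direct stake: 7% = 7%.
Via Vantage → Nordquist: 62% × 41% × 93% = 23.6406%.
Via Nordquist: 39% × 93% = 36.27%.
Total: 7% + 23.6406% + 36.27% = 66.9106%.
Rounded: 66.91%.

66.91%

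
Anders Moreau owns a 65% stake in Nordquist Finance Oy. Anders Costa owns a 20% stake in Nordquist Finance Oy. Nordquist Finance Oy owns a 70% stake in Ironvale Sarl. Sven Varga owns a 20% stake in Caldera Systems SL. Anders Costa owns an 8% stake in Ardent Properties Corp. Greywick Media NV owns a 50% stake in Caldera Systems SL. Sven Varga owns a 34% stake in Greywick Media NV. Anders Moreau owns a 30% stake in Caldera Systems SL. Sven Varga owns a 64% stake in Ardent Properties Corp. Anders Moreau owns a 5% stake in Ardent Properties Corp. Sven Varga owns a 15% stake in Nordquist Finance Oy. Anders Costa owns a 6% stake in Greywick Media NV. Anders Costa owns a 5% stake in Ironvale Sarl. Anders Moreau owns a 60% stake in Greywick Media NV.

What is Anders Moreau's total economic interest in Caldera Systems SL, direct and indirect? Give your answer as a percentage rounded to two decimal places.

Anders Moreau reaches Caldera along 2 paths.
Direct stake: 30% = 30%.
Via Greywick: 60% × 50% = 30%.
Total: 30% + 30% = 60%.
Rounded: 60.00%.

60.00%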